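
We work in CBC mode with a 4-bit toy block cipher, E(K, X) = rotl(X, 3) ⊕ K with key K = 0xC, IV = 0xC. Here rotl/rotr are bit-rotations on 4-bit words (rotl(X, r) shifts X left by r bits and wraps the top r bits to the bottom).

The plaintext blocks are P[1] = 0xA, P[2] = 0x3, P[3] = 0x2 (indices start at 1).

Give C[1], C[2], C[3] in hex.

CBC encryption: C_i = E(K, P_i ⊕ C_{i−1}), with C_{0} = IV.
C[1]: P[1] ⊕ 0xC = 0x6; E(K, 0x6) = 0xF.
C[2]: P[2] ⊕ 0xF = 0xC; E(K, 0xC) = 0xA.
C[3]: P[3] ⊕ 0xA = 0x8; E(K, 0x8) = 0x8.

C[1] = 0xF, C[2] = 0xA, C[3] = 0x8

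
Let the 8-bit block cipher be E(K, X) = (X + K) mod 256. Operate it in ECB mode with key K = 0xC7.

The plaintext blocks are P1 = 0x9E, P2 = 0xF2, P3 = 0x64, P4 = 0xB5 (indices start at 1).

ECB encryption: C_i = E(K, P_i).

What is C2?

C2 = 0xB9

C2: E(K, 0xF2) = 0xB9.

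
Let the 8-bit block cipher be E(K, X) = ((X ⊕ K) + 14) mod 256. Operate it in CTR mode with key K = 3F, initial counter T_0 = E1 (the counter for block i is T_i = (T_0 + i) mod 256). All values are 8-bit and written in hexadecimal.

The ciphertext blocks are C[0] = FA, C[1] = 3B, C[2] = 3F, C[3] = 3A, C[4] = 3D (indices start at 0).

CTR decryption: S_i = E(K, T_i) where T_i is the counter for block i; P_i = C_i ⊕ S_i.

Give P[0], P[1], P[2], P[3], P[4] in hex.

P[0]: T = E1, S = E(K, T) = F2; FA ⊕ F2 = 08.
P[1]: T = E2, S = E(K, T) = F1; 3B ⊕ F1 = CA.
P[2]: T = E3, S = E(K, T) = F0; 3F ⊕ F0 = CF.
P[3]: T = E4, S = E(K, T) = EF; 3A ⊕ EF = D5.
P[4]: T = E5, S = E(K, T) = EE; 3D ⊕ EE = D3.

P[0] = 08, P[1] = CA, P[2] = CF, P[3] = D5, P[4] = D3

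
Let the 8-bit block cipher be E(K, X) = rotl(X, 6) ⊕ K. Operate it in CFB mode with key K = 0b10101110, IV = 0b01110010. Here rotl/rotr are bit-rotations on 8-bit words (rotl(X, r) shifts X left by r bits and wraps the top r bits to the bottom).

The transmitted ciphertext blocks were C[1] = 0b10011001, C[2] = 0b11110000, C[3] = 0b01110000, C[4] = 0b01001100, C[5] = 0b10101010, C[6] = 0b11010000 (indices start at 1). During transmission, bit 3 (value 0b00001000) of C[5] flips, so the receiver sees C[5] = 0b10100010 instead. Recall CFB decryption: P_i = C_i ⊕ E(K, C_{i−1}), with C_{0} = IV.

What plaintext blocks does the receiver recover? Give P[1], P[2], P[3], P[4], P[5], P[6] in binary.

Only C[5] changed, to 0b10100010. In CFB, a change in C_i flips the same bit in P_i and garbles P_{i+1}. Decrypting the received ciphertext:
P[1]: E(K, 0b01110010) = 0b00110010; 0b10011001 ⊕ 0b00110010 = 0b10101011.
P[2]: E(K, 0b10011001) = 0b11001000; 0b11110000 ⊕ 0b11001000 = 0b00111000.
P[3]: E(K, 0b11110000) = 0b10010010; 0b01110000 ⊕ 0b10010010 = 0b11100010.
P[4]: E(K, 0b01110000) = 0b10110010; 0b01001100 ⊕ 0b10110010 = 0b11111110.
P[5]: E(K, 0b01001100) = 0b10111101; 0b10100010 ⊕ 0b10111101 = 0b00011111.
P[6]: E(K, 0b10100010) = 0b00000110; 0b11010000 ⊕ 0b00000110 = 0b11010110.
Blocks that differ from the original plaintext: P[5], P[6].

P[1] = 0b10101011, P[2] = 0b00111000, P[3] = 0b11100010, P[4] = 0b11111110, P[5] = 0b00011111, P[6] = 0b11010110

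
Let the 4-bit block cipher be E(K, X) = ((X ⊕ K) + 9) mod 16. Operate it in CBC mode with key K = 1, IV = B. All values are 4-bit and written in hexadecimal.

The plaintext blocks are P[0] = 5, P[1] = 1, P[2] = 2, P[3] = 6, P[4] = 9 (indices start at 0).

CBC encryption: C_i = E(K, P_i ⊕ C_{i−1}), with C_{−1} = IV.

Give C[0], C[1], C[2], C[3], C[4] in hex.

C[0] = 8, C[1] = 1, C[2] = B, C[3] = 5, C[4] = 6

C[0]: P[0] ⊕ B = E; E(K, E) = 8.
C[1]: P[1] ⊕ 8 = 9; E(K, 9) = 1.
C[2]: P[2] ⊕ 1 = 3; E(K, 3) = B.
C[3]: P[3] ⊕ B = D; E(K, D) = 5.
C[4]: P[4] ⊕ 5 = C; E(K, C) = 6.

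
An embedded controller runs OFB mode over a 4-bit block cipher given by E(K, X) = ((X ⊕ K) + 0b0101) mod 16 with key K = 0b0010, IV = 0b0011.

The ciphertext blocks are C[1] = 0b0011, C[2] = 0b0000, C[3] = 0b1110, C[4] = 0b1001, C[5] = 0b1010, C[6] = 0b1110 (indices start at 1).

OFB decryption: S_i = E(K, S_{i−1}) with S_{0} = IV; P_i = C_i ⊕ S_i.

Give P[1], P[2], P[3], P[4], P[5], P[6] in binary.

P[1] = 0b0101, P[2] = 0b1001, P[3] = 0b1110, P[4] = 0b1110, P[5] = 0b0000, P[6] = 0b0011

P[1]: S = E(K, 0b0011) = 0b0110; 0b0011 ⊕ 0b0110 = 0b0101.
P[2]: S = E(K, 0b0110) = 0b1001; 0b0000 ⊕ 0b1001 = 0b1001.
P[3]: S = E(K, 0b1001) = 0b0000; 0b1110 ⊕ 0b0000 = 0b1110.
P[4]: S = E(K, 0b0000) = 0b0111; 0b1001 ⊕ 0b0111 = 0b1110.
P[5]: S = E(K, 0b0111) = 0b1010; 0b1010 ⊕ 0b1010 = 0b0000.
P[6]: S = E(K, 0b1010) = 0b1101; 0b1110 ⊕ 0b1101 = 0b0011.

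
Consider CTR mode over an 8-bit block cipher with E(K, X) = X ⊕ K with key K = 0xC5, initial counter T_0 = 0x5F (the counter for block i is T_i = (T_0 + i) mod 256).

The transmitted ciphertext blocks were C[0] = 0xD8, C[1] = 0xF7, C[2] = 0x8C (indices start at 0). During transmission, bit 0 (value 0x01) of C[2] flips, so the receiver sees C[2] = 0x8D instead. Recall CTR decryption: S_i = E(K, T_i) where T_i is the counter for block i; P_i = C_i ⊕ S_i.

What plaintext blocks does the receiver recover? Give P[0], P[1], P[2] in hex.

Only C[2] changed, to 0x8D. In CTR, a change in C_i flips the same bit in P_i only; the keystream is unaffected. Decrypting the received ciphertext:
P[0]: T = 0x5F, S = E(K, T) = 0x9A; 0xD8 ⊕ 0x9A = 0x42.
P[1]: T = 0x60, S = E(K, T) = 0xA5; 0xF7 ⊕ 0xA5 = 0x52.
P[2]: T = 0x61, S = E(K, T) = 0xA4; 0x8D ⊕ 0xA4 = 0x29.
Blocks that differ from the original plaintext: P[2].

P[0] = 0x42, P[1] = 0x52, P[2] = 0x29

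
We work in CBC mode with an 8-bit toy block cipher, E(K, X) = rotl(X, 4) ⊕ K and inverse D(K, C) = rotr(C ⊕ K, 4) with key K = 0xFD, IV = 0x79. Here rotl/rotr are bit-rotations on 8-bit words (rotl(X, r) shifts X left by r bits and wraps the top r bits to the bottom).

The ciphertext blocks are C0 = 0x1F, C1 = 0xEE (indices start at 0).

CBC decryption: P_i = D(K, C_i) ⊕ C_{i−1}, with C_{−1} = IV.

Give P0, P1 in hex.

P0: D(K, 0x1F) = 0x2E; 0x2E ⊕ 0x79 = 0x57.
P1: D(K, 0xEE) = 0x31; 0x31 ⊕ 0x1F = 0x2E.

P0 = 0x57, P1 = 0x2E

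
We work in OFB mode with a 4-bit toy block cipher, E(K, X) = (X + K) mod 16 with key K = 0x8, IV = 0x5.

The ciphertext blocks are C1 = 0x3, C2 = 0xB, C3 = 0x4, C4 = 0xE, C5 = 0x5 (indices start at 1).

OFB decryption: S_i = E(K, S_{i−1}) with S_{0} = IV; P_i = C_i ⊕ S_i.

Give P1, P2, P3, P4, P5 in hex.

P1: S = E(K, 0x5) = 0xD; 0x3 ⊕ 0xD = 0xE.
P2: S = E(K, 0xD) = 0x5; 0xB ⊕ 0x5 = 0xE.
P3: S = E(K, 0x5) = 0xD; 0x4 ⊕ 0xD = 0x9.
P4: S = E(K, 0xD) = 0x5; 0xE ⊕ 0x5 = 0xB.
P5: S = E(K, 0x5) = 0xD; 0x5 ⊕ 0xD = 0x8.

P1 = 0xE, P2 = 0xE, P3 = 0x9, P4 = 0xB, P5 = 0x8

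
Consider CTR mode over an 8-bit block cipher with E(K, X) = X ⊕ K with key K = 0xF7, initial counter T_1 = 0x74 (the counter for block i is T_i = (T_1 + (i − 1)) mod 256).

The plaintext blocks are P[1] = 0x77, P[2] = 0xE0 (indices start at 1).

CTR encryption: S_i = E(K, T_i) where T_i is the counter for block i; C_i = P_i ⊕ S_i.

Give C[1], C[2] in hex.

C[1]: T = 0x74, S = E(K, T) = 0x83; 0x77 ⊕ 0x83 = 0xF4.
C[2]: T = 0x75, S = E(K, T) = 0x82; 0xE0 ⊕ 0x82 = 0x62.

C[1] = 0xF4, C[2] = 0x62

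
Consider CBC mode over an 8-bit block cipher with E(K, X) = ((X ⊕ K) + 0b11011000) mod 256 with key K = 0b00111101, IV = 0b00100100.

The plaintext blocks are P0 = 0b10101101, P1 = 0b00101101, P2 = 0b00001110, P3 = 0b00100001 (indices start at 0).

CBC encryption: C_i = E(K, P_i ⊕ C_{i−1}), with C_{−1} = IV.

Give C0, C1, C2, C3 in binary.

C0 = 0b10001100, C1 = 0b01110100, C2 = 0b00011111, C3 = 0b11011011

C0: P0 ⊕ 0b00100100 = 0b10001001; E(K, 0b10001001) = 0b10001100.
C1: P1 ⊕ 0b10001100 = 0b10100001; E(K, 0b10100001) = 0b01110100.
C2: P2 ⊕ 0b01110100 = 0b01111010; E(K, 0b01111010) = 0b00011111.
C3: P3 ⊕ 0b00011111 = 0b00111110; E(K, 0b00111110) = 0b11011011.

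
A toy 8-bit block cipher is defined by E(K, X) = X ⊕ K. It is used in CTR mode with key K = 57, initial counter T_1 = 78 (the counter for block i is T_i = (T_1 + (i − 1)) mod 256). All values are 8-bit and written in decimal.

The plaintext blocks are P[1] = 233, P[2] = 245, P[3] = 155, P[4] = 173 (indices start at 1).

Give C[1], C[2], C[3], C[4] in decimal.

C[1] = 158, C[2] = 131, C[3] = 242, C[4] = 197

CTR encryption: S_i = E(K, T_i) where T_i is the counter for block i; C_i = P_i ⊕ S_i.
C[1]: T = 78, S = E(K, T) = 119; 233 ⊕ 119 = 158.
C[2]: T = 79, S = E(K, T) = 118; 245 ⊕ 118 = 131.
C[3]: T = 80, S = E(K, T) = 105; 155 ⊕ 105 = 242.
C[4]: T = 81, S = E(K, T) = 104; 173 ⊕ 104 = 197.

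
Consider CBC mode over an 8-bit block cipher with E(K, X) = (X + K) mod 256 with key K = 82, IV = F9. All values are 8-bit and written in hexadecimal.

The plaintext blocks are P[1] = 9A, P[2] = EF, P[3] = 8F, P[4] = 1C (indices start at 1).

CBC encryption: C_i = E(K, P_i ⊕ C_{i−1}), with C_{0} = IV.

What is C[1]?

C[1] = E5

C[1]: P[1] ⊕ F9 = 63; E(K, 63) = E5.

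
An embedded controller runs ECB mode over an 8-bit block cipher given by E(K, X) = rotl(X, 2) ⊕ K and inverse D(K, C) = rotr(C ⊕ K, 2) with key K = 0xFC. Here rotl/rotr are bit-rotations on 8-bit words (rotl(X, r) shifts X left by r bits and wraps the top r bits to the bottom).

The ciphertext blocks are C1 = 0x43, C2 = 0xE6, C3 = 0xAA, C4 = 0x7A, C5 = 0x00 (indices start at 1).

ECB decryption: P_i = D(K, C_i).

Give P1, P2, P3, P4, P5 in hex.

P1: D(K, 0x43) = 0xEF.
P2: D(K, 0xE6) = 0x86.
P3: D(K, 0xAA) = 0x95.
P4: D(K, 0x7A) = 0xA1.
P5: D(K, 0x00) = 0x3F.

P1 = 0xEF, P2 = 0x86, P3 = 0x95, P4 = 0xA1, P5 = 0x3F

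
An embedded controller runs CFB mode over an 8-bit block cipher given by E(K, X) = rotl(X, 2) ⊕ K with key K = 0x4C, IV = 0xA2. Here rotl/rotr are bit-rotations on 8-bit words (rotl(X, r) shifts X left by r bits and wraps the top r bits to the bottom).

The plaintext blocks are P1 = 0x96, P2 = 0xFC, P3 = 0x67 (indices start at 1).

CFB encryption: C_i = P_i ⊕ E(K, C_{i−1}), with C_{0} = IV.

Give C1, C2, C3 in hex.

C1 = 0x50, C2 = 0xF1, C3 = 0xEC

C1: E(K, 0xA2) = 0xC6; 0x96 ⊕ 0xC6 = 0x50.
C2: E(K, 0x50) = 0x0D; 0xFC ⊕ 0x0D = 0xF1.
C3: E(K, 0xF1) = 0x8B; 0x67 ⊕ 0x8B = 0xEC.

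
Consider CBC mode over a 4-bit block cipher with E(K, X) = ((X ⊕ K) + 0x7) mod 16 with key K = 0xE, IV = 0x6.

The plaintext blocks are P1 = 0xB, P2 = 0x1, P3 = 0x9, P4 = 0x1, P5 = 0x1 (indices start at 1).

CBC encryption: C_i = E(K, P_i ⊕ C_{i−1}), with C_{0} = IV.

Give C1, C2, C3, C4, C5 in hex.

C1 = 0xA, C2 = 0xC, C3 = 0x2, C4 = 0x4, C5 = 0x2

C1: P1 ⊕ 0x6 = 0xD; E(K, 0xD) = 0xA.
C2: P2 ⊕ 0xA = 0xB; E(K, 0xB) = 0xC.
C3: P3 ⊕ 0xC = 0x5; E(K, 0x5) = 0x2.
C4: P4 ⊕ 0x2 = 0x3; E(K, 0x3) = 0x4.
C5: P5 ⊕ 0x4 = 0x5; E(K, 0x5) = 0x2.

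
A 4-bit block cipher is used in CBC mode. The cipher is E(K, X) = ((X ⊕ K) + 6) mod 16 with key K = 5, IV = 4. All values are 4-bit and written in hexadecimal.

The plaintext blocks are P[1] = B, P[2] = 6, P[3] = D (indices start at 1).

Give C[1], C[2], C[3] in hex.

CBC encryption: C_i = E(K, P_i ⊕ C_{i−1}), with C_{0} = IV.
C[1]: P[1] ⊕ 4 = F; E(K, F) = 0.
C[2]: P[2] ⊕ 0 = 6; E(K, 6) = 9.
C[3]: P[3] ⊕ 9 = 4; E(K, 4) = 7.

C[1] = 0, C[2] = 9, C[3] = 7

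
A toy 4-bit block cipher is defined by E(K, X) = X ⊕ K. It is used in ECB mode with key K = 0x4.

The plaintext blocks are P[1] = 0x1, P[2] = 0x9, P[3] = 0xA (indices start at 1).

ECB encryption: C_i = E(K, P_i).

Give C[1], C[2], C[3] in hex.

C[1]: E(K, 0x1) = 0x5.
C[2]: E(K, 0x9) = 0xD.
C[3]: E(K, 0xA) = 0xE.

C[1] = 0x5, C[2] = 0xD, C[3] = 0xE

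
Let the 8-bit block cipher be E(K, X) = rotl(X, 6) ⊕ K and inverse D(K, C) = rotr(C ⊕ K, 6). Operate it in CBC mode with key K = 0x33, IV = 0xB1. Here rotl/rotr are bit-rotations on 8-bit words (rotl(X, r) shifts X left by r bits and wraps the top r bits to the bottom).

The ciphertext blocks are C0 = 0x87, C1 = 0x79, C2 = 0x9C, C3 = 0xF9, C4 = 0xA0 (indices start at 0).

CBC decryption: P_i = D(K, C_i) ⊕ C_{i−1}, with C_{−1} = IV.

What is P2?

P2: D(K, 0x9C) = 0xBE; 0xBE ⊕ 0x79 = 0xC7.

P2 = 0xC7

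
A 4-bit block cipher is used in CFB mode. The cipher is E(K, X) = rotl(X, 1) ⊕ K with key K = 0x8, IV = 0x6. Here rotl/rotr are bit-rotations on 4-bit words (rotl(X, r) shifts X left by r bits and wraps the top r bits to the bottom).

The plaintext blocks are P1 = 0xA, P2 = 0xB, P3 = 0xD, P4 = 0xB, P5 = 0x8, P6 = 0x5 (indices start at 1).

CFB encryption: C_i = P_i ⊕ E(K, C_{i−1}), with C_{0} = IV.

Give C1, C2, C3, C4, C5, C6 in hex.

C1 = 0xE, C2 = 0xE, C3 = 0x8, C4 = 0x2, C5 = 0x4, C6 = 0x5

C1: E(K, 0x6) = 0x4; 0xA ⊕ 0x4 = 0xE.
C2: E(K, 0xE) = 0x5; 0xB ⊕ 0x5 = 0xE.
C3: E(K, 0xE) = 0x5; 0xD ⊕ 0x5 = 0x8.
C4: E(K, 0x8) = 0x9; 0xB ⊕ 0x9 = 0x2.
C5: E(K, 0x2) = 0xC; 0x8 ⊕ 0xC = 0x4.
C6: E(K, 0x4) = 0x0; 0x5 ⊕ 0x0 = 0x5.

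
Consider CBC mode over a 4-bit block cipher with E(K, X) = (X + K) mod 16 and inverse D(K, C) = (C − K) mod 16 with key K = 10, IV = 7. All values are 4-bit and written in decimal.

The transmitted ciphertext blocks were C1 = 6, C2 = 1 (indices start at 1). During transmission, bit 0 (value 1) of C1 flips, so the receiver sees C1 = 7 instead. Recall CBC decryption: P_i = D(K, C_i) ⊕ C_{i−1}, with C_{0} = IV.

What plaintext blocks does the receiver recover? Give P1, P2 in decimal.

P1 = 10, P2 = 0

Only C1 changed, to 7. In CBC, a change in C_i garbles P_i and flips the same bit in P_{i+1}. Decrypting the received ciphertext:
P1: D(K, 7) = 13; 13 ⊕ 7 = 10.
P2: D(K, 1) = 7; 7 ⊕ 7 = 0.
Blocks that differ from the original plaintext: P1, P2.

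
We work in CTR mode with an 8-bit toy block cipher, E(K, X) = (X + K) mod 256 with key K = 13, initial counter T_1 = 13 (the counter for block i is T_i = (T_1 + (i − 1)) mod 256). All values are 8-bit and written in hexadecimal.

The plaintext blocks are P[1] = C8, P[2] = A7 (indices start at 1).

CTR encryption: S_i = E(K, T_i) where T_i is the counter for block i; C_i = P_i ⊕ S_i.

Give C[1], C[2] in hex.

C[1]: T = 13, S = E(K, T) = 26; C8 ⊕ 26 = EE.
C[2]: T = 14, S = E(K, T) = 27; A7 ⊕ 27 = 80.

C[1] = EE, C[2] = 80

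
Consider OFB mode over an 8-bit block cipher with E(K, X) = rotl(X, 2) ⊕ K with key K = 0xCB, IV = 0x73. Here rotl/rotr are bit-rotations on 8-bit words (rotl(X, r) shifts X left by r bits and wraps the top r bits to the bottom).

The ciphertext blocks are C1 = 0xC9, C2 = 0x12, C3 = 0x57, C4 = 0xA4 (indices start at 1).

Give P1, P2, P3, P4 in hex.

OFB decryption: S_i = E(K, S_{i−1}) with S_{0} = IV; P_i = C_i ⊕ S_i.
P1: S = E(K, 0x73) = 0x06; 0xC9 ⊕ 0x06 = 0xCF.
P2: S = E(K, 0x06) = 0xD3; 0x12 ⊕ 0xD3 = 0xC1.
P3: S = E(K, 0xD3) = 0x84; 0x57 ⊕ 0x84 = 0xD3.
P4: S = E(K, 0x84) = 0xD9; 0xA4 ⊕ 0xD9 = 0x7D.

P1 = 0xCF, P2 = 0xC1, P3 = 0xD3, P4 = 0x7D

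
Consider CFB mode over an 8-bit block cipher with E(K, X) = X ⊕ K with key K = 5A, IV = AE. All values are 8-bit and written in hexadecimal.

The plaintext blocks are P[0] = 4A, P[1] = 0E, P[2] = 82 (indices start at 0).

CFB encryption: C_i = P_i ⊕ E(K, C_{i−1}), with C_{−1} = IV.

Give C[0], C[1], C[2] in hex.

C[0]: E(K, AE) = F4; 4A ⊕ F4 = BE.
C[1]: E(K, BE) = E4; 0E ⊕ E4 = EA.
C[2]: E(K, EA) = B0; 82 ⊕ B0 = 32.

C[0] = BE, C[1] = EA, C[2] = 32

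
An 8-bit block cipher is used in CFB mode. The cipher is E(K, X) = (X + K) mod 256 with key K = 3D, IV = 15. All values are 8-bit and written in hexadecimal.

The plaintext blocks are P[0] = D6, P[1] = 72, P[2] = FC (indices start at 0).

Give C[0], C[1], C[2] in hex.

C[0] = 84, C[1] = B3, C[2] = 0C

CFB encryption: C_i = P_i ⊕ E(K, C_{i−1}), with C_{−1} = IV.
C[0]: E(K, 15) = 52; D6 ⊕ 52 = 84.
C[1]: E(K, 84) = C1; 72 ⊕ C1 = B3.
C[2]: E(K, B3) = F0; FC ⊕ F0 = 0C.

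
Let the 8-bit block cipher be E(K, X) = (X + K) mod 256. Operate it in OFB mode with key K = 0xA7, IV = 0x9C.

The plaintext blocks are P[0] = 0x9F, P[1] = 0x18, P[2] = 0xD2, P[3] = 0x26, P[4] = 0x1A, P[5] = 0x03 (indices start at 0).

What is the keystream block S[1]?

0xEA

OFB encryption: S_i = E(K, S_{i−1}) with S_{−1} = IV; C_i = P_i ⊕ S_i.
C[0]: S = E(K, 0x9C) = 0x43; 0x9F ⊕ 0x43 = 0xDC.
C[1]: S = E(K, 0x43) = 0xEA; 0x18 ⊕ 0xEA = 0xF2.
So S[1] = 0xEA.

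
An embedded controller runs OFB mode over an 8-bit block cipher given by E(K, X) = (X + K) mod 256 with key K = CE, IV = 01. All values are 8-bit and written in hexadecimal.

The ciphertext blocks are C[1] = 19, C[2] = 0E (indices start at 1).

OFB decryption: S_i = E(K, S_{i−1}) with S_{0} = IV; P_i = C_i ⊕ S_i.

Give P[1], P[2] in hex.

P[1] = D6, P[2] = 93

P[1]: S = E(K, 01) = CF; 19 ⊕ CF = D6.
P[2]: S = E(K, CF) = 9D; 0E ⊕ 9D = 93.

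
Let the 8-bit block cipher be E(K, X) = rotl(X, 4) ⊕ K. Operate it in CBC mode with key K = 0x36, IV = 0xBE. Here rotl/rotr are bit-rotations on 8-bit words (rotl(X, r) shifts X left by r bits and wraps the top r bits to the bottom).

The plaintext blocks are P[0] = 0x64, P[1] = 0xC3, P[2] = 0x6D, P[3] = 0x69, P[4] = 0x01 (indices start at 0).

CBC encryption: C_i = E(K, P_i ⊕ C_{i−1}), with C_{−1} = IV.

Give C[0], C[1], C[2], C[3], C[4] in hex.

C[0]: P[0] ⊕ 0xBE = 0xDA; E(K, 0xDA) = 0x9B.
C[1]: P[1] ⊕ 0x9B = 0x58; E(K, 0x58) = 0xB3.
C[2]: P[2] ⊕ 0xB3 = 0xDE; E(K, 0xDE) = 0xDB.
C[3]: P[3] ⊕ 0xDB = 0xB2; E(K, 0xB2) = 0x1D.
C[4]: P[4] ⊕ 0x1D = 0x1C; E(K, 0x1C) = 0xF7.

C[0] = 0x9B, C[1] = 0xB3, C[2] = 0xDB, C[3] = 0x1D, C[4] = 0xF7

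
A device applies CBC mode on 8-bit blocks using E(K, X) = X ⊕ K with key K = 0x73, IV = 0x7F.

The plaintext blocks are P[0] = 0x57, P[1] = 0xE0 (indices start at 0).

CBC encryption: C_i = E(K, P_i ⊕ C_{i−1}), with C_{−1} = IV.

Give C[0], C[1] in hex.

C[0]: P[0] ⊕ 0x7F = 0x28; E(K, 0x28) = 0x5B.
C[1]: P[1] ⊕ 0x5B = 0xBB; E(K, 0xBB) = 0xC8.

C[0] = 0x5B, C[1] = 0xC8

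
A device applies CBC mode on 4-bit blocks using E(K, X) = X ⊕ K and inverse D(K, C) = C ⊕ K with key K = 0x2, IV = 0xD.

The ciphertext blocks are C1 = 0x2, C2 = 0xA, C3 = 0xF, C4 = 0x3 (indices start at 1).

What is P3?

CBC decryption: P_i = D(K, C_i) ⊕ C_{i−1}, with C_{0} = IV.
P3: D(K, 0xF) = 0xD; 0xD ⊕ 0xA = 0x7.

P3 = 0x7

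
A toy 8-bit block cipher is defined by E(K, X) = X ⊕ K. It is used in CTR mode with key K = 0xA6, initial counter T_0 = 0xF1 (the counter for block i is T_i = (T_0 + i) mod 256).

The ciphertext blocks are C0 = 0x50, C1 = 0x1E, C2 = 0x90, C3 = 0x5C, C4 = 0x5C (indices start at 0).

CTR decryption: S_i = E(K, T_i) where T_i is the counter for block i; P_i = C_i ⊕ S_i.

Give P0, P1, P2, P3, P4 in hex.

P0 = 0x07, P1 = 0x4A, P2 = 0xC5, P3 = 0x0E, P4 = 0x0F

P0: T = 0xF1, S = E(K, T) = 0x57; 0x50 ⊕ 0x57 = 0x07.
P1: T = 0xF2, S = E(K, T) = 0x54; 0x1E ⊕ 0x54 = 0x4A.
P2: T = 0xF3, S = E(K, T) = 0x55; 0x90 ⊕ 0x55 = 0xC5.
P3: T = 0xF4, S = E(K, T) = 0x52; 0x5C ⊕ 0x52 = 0x0E.
P4: T = 0xF5, S = E(K, T) = 0x53; 0x5C ⊕ 0x53 = 0x0F.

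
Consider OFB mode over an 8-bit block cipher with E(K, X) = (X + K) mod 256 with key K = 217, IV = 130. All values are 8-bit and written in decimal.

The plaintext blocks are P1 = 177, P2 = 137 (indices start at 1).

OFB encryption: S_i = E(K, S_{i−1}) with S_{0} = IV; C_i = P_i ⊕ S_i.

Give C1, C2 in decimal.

C1 = 234, C2 = 189

C1: S = E(K, 130) = 91; 177 ⊕ 91 = 234.
C2: S = E(K, 91) = 52; 137 ⊕ 52 = 189.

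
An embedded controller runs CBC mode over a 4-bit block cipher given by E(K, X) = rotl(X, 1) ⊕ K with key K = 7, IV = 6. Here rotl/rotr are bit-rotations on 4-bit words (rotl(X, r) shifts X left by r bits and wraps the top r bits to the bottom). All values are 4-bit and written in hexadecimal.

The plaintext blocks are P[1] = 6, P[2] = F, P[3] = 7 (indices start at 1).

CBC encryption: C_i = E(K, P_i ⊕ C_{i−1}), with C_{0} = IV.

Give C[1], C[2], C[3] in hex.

C[1]: P[1] ⊕ 6 = 0; E(K, 0) = 7.
C[2]: P[2] ⊕ 7 = 8; E(K, 8) = 6.
C[3]: P[3] ⊕ 6 = 1; E(K, 1) = 5.

C[1] = 7, C[2] = 6, C[3] = 5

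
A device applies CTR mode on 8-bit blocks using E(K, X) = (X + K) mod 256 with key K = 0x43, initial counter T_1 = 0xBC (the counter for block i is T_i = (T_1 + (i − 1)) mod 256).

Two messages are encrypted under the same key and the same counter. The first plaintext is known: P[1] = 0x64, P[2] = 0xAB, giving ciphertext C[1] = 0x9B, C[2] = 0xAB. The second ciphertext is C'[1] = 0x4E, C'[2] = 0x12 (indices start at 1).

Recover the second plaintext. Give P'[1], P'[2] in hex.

P'[1] = 0xB1, P'[2] = 0x12

In CTR with a reused counter, both messages share the same keystream S_i, so C_i ⊕ C'_i = P_i ⊕ P'_i and thus P'_i = P_i ⊕ C_i ⊕ C'_i.
P'[1]: 0x64 ⊕ 0x9B ⊕ 0x4E = 0xB1.
P'[2]: 0xAB ⊕ 0xAB ⊕ 0x12 = 0x12.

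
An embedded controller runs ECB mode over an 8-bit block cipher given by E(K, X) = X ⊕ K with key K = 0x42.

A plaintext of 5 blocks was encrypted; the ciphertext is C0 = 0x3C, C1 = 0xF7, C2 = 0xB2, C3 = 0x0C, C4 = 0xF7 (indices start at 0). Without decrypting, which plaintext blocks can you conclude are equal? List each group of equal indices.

P1 = P4

ECB encrypts each block independently with the same key, so equal ciphertext blocks imply equal plaintext blocks.
C1 = C4 = 0xF7, so P1 = P4.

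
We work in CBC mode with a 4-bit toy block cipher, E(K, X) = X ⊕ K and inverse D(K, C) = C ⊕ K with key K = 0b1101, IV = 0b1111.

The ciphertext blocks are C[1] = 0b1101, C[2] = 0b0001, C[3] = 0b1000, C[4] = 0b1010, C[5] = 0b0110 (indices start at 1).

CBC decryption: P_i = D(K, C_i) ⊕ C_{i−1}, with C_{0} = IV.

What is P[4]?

P[4] = 0b1111

P[4]: D(K, 0b1010) = 0b0111; 0b0111 ⊕ 0b1000 = 0b1111.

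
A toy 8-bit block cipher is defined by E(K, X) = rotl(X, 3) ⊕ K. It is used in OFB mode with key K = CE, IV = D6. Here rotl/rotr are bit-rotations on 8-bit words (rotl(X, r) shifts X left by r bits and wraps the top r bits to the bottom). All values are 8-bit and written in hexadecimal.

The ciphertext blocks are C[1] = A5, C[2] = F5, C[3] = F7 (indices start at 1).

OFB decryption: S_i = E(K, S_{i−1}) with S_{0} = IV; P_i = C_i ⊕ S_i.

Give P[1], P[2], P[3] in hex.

P[1]: S = E(K, D6) = 78; A5 ⊕ 78 = DD.
P[2]: S = E(K, 78) = 0D; F5 ⊕ 0D = F8.
P[3]: S = E(K, 0D) = A6; F7 ⊕ A6 = 51.

P[1] = DD, P[2] = F8, P[3] = 51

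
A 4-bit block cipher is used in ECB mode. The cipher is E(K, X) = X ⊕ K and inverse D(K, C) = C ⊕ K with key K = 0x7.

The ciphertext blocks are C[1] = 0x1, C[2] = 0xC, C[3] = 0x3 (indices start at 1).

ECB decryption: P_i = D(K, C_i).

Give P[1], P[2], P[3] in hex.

P[1] = 0x6, P[2] = 0xB, P[3] = 0x4

P[1]: D(K, 0x1) = 0x6.
P[2]: D(K, 0xC) = 0xB.
P[3]: D(K, 0x3) = 0x4.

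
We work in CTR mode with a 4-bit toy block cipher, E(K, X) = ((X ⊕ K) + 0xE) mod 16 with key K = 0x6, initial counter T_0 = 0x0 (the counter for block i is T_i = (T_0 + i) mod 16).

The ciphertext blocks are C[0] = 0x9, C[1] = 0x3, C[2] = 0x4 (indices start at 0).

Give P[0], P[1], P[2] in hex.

P[0] = 0xD, P[1] = 0x6, P[2] = 0x6

CTR decryption: S_i = E(K, T_i) where T_i is the counter for block i; P_i = C_i ⊕ S_i.
P[0]: T = 0x0, S = E(K, T) = 0x4; 0x9 ⊕ 0x4 = 0xD.
P[1]: T = 0x1, S = E(K, T) = 0x5; 0x3 ⊕ 0x5 = 0x6.
P[2]: T = 0x2, S = E(K, T) = 0x2; 0x4 ⊕ 0x2 = 0x6.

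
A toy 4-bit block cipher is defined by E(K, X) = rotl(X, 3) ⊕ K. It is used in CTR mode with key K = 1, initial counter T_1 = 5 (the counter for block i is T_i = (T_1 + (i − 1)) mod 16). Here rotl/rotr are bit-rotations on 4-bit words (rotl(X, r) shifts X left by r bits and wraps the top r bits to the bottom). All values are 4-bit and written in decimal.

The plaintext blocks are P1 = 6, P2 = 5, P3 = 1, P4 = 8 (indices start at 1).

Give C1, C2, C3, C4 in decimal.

CTR encryption: S_i = E(K, T_i) where T_i is the counter for block i; C_i = P_i ⊕ S_i.
C1: T = 5, S = E(K, T) = 11; 6 ⊕ 11 = 13.
C2: T = 6, S = E(K, T) = 2; 5 ⊕ 2 = 7.
C3: T = 7, S = E(K, T) = 10; 1 ⊕ 10 = 11.
C4: T = 8, S = E(K, T) = 5; 8 ⊕ 5 = 13.

C1 = 13, C2 = 7, C3 = 11, C4 = 13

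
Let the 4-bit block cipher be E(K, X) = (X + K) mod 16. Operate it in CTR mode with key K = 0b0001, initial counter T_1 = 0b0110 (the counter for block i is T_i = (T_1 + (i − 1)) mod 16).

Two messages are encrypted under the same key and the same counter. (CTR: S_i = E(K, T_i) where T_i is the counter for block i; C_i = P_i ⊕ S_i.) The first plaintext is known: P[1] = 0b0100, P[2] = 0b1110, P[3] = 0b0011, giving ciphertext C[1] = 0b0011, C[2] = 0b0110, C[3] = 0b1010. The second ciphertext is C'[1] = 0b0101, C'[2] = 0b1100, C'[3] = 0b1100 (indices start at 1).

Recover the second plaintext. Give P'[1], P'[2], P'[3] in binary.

P'[1] = 0b0010, P'[2] = 0b0100, P'[3] = 0b0101

In CTR with a reused counter, both messages share the same keystream S_i, so C_i ⊕ C'_i = P_i ⊕ P'_i and thus P'_i = P_i ⊕ C_i ⊕ C'_i.
P'[1]: 0b0100 ⊕ 0b0011 ⊕ 0b0101 = 0b0010.
P'[2]: 0b1110 ⊕ 0b0110 ⊕ 0b1100 = 0b0100.
P'[3]: 0b0011 ⊕ 0b1010 ⊕ 0b1100 = 0b0101.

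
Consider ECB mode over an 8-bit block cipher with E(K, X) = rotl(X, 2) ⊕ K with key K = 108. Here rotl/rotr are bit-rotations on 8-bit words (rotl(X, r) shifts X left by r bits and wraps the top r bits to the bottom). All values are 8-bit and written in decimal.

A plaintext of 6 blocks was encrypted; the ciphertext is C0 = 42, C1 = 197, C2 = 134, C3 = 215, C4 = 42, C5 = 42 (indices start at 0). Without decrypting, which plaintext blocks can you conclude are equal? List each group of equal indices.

P0 = P4 = P5

ECB encrypts each block independently with the same key, so equal ciphertext blocks imply equal plaintext blocks.
C0 = C4 = C5 = 42, so P0 = P4 = P5.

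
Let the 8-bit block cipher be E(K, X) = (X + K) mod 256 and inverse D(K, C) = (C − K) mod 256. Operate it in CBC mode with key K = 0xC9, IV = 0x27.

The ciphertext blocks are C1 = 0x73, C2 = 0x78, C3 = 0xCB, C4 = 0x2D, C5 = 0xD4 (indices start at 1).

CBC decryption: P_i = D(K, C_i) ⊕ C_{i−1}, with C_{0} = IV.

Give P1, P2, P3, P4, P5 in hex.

P1 = 0x8D, P2 = 0xDC, P3 = 0x7A, P4 = 0xAF, P5 = 0x26

P1: D(K, 0x73) = 0xAA; 0xAA ⊕ 0x27 = 0x8D.
P2: D(K, 0x78) = 0xAF; 0xAF ⊕ 0x73 = 0xDC.
P3: D(K, 0xCB) = 0x02; 0x02 ⊕ 0x78 = 0x7A.
P4: D(K, 0x2D) = 0x64; 0x64 ⊕ 0xCB = 0xAF.
P5: D(K, 0xD4) = 0x0B; 0x0B ⊕ 0x2D = 0x26.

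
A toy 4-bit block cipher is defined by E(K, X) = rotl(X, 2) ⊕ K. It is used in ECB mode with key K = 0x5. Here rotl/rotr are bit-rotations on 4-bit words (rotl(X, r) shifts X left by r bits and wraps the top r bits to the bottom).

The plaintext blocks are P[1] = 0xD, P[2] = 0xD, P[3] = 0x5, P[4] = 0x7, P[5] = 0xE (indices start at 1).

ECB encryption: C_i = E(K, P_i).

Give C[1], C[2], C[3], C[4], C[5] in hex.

C[1] = 0x2, C[2] = 0x2, C[3] = 0x0, C[4] = 0x8, C[5] = 0xE

C[1]: E(K, 0xD) = 0x2.
C[2]: E(K, 0xD) = 0x2.
C[3]: E(K, 0x5) = 0x0.
C[4]: E(K, 0x7) = 0x8.
C[5]: E(K, 0xE) = 0xE.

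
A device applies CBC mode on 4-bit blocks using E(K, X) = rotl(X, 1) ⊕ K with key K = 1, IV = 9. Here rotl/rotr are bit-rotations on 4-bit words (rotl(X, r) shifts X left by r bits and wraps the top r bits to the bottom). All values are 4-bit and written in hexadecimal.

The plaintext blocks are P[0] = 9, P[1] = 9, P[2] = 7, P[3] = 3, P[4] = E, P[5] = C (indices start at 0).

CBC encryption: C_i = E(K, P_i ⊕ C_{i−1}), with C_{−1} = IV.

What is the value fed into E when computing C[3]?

C[0]: P[0] ⊕ 9 = 0; E(K, 0) = 1.
C[1]: P[1] ⊕ 1 = 8; E(K, 8) = 0.
C[2]: P[2] ⊕ 0 = 7; E(K, 7) = F.
C[3]: P[3] ⊕ F = C; E(K, C) = 8.
So the input to E for block [3] is C.

C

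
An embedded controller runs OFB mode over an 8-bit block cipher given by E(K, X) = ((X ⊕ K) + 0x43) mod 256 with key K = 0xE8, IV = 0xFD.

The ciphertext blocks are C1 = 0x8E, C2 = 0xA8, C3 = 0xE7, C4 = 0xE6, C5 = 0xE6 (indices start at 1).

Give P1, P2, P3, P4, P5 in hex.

P1 = 0xD6, P2 = 0x5B, P3 = 0xB9, P4 = 0x1F, P5 = 0xB2

OFB decryption: S_i = E(K, S_{i−1}) with S_{0} = IV; P_i = C_i ⊕ S_i.
P1: S = E(K, 0xFD) = 0x58; 0x8E ⊕ 0x58 = 0xD6.
P2: S = E(K, 0x58) = 0xF3; 0xA8 ⊕ 0xF3 = 0x5B.
P3: S = E(K, 0xF3) = 0x5E; 0xE7 ⊕ 0x5E = 0xB9.
P4: S = E(K, 0x5E) = 0xF9; 0xE6 ⊕ 0xF9 = 0x1F.
P5: S = E(K, 0xF9) = 0x54; 0xE6 ⊕ 0x54 = 0xB2.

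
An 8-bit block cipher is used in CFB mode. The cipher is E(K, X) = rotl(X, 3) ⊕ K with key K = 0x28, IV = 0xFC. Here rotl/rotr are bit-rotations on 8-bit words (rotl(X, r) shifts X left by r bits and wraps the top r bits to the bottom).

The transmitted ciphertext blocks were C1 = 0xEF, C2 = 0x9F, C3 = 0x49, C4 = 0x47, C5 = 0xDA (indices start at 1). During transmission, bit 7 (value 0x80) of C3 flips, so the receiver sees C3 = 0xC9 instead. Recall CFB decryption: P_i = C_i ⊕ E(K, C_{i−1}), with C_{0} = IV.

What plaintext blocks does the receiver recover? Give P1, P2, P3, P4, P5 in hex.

Only C3 changed, to 0xC9. In CFB, a change in C_i flips the same bit in P_i and garbles P_{i+1}. Decrypting the received ciphertext:
P1: E(K, 0xFC) = 0xCF; 0xEF ⊕ 0xCF = 0x20.
P2: E(K, 0xEF) = 0x57; 0x9F ⊕ 0x57 = 0xC8.
P3: E(K, 0x9F) = 0xD4; 0xC9 ⊕ 0xD4 = 0x1D.
P4: E(K, 0xC9) = 0x66; 0x47 ⊕ 0x66 = 0x21.
P5: E(K, 0x47) = 0x12; 0xDA ⊕ 0x12 = 0xC8.
Blocks that differ from the original plaintext: P3, P4.

P1 = 0x20, P2 = 0xC8, P3 = 0x1D, P4 = 0x21, P5 = 0xC8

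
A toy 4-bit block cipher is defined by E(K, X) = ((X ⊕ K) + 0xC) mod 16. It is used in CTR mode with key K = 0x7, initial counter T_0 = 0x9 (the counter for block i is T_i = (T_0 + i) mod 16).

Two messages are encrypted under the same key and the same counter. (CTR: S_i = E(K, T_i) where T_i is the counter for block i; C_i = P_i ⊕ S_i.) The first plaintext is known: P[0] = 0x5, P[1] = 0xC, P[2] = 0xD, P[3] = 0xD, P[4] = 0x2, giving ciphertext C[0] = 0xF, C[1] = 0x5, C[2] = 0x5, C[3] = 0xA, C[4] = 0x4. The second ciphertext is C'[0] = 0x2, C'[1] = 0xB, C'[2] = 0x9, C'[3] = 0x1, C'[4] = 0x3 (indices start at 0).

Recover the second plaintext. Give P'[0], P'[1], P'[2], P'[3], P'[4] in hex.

P'[0] = 0x8, P'[1] = 0x2, P'[2] = 0x1, P'[3] = 0x6, P'[4] = 0x5

In CTR with a reused counter, both messages share the same keystream S_i, so C_i ⊕ C'_i = P_i ⊕ P'_i and thus P'_i = P_i ⊕ C_i ⊕ C'_i.
P'[0]: 0x5 ⊕ 0xF ⊕ 0x2 = 0x8.
P'[1]: 0xC ⊕ 0x5 ⊕ 0xB = 0x2.
P'[2]: 0xD ⊕ 0x5 ⊕ 0x9 = 0x1.
P'[3]: 0xD ⊕ 0xA ⊕ 0x1 = 0x6.
P'[4]: 0x2 ⊕ 0x4 ⊕ 0x3 = 0x5.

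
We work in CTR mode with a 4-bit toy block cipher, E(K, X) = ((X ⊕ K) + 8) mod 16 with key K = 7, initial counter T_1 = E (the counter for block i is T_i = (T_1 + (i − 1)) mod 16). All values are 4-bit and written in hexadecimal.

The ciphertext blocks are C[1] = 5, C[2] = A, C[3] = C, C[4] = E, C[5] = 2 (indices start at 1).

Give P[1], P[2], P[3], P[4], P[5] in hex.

CTR decryption: S_i = E(K, T_i) where T_i is the counter for block i; P_i = C_i ⊕ S_i.
P[1]: T = E, S = E(K, T) = 1; 5 ⊕ 1 = 4.
P[2]: T = F, S = E(K, T) = 0; A ⊕ 0 = A.
P[3]: T = 0, S = E(K, T) = F; C ⊕ F = 3.
P[4]: T = 1, S = E(K, T) = E; E ⊕ E = 0.
P[5]: T = 2, S = E(K, T) = D; 2 ⊕ D = F.

P[1] = 4, P[2] = A, P[3] = 3, P[4] = 0, P[5] = F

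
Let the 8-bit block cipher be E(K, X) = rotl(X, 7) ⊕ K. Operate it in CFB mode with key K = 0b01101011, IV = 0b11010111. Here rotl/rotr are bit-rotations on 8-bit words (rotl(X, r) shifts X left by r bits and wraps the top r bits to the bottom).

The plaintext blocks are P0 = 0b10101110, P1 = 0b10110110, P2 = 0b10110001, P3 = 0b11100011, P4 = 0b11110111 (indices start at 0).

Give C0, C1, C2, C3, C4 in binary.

C0 = 0b00101110, C1 = 0b11001010, C2 = 0b10111111, C3 = 0b01010111, C4 = 0b00110111

CFB encryption: C_i = P_i ⊕ E(K, C_{i−1}), with C_{−1} = IV.
C0: E(K, 0b11010111) = 0b10000000; 0b10101110 ⊕ 0b10000000 = 0b00101110.
C1: E(K, 0b00101110) = 0b01111100; 0b10110110 ⊕ 0b01111100 = 0b11001010.
C2: E(K, 0b11001010) = 0b00001110; 0b10110001 ⊕ 0b00001110 = 0b10111111.
C3: E(K, 0b10111111) = 0b10110100; 0b11100011 ⊕ 0b10110100 = 0b01010111.
C4: E(K, 0b01010111) = 0b11000000; 0b11110111 ⊕ 0b11000000 = 0b00110111.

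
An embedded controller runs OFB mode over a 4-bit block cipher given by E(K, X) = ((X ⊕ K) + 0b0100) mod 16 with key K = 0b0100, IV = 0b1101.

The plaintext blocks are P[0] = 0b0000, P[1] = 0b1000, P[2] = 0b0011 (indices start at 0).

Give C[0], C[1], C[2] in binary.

C[0] = 0b1101, C[1] = 0b0101, C[2] = 0b1110

OFB encryption: S_i = E(K, S_{i−1}) with S_{−1} = IV; C_i = P_i ⊕ S_i.
C[0]: S = E(K, 0b1101) = 0b1101; 0b0000 ⊕ 0b1101 = 0b1101.
C[1]: S = E(K, 0b1101) = 0b1101; 0b1000 ⊕ 0b1101 = 0b0101.
C[2]: S = E(K, 0b1101) = 0b1101; 0b0011 ⊕ 0b1101 = 0b1110.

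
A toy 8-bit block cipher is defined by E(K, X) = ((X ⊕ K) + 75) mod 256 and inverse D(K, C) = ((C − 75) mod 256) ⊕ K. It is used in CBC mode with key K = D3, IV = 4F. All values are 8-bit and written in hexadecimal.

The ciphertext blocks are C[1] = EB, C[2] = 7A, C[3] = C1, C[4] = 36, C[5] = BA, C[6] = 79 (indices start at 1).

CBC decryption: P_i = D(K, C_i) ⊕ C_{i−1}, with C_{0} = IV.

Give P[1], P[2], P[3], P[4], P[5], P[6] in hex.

P[1] = EA, P[2] = 3D, P[3] = E5, P[4] = D3, P[5] = A0, P[6] = 6D

P[1]: D(K, EB) = A5; A5 ⊕ 4F = EA.
P[2]: D(K, 7A) = D6; D6 ⊕ EB = 3D.
P[3]: D(K, C1) = 9F; 9F ⊕ 7A = E5.
P[4]: D(K, 36) = 12; 12 ⊕ C1 = D3.
P[5]: D(K, BA) = 96; 96 ⊕ 36 = A0.
P[6]: D(K, 79) = D7; D7 ⊕ BA = 6D.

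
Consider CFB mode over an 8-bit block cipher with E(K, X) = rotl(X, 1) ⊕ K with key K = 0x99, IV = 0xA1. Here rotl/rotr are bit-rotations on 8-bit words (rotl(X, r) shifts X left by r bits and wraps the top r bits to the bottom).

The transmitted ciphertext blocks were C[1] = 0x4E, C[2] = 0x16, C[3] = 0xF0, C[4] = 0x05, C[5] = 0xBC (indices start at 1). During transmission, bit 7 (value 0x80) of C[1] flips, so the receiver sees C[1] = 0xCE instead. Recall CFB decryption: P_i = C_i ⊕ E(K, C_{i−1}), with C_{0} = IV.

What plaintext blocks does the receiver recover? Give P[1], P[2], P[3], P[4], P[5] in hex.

Only C[1] changed, to 0xCE. In CFB, a change in C_i flips the same bit in P_i and garbles P_{i+1}. Decrypting the received ciphertext:
P[1]: E(K, 0xA1) = 0xDA; 0xCE ⊕ 0xDA = 0x14.
P[2]: E(K, 0xCE) = 0x04; 0x16 ⊕ 0x04 = 0x12.
P[3]: E(K, 0x16) = 0xB5; 0xF0 ⊕ 0xB5 = 0x45.
P[4]: E(K, 0xF0) = 0x78; 0x05 ⊕ 0x78 = 0x7D.
P[5]: E(K, 0x05) = 0x93; 0xBC ⊕ 0x93 = 0x2F.
Blocks that differ from the original plaintext: P[1], P[2].

P[1] = 0x14, P[2] = 0x12, P[3] = 0x45, P[4] = 0x7D, P[5] = 0x2F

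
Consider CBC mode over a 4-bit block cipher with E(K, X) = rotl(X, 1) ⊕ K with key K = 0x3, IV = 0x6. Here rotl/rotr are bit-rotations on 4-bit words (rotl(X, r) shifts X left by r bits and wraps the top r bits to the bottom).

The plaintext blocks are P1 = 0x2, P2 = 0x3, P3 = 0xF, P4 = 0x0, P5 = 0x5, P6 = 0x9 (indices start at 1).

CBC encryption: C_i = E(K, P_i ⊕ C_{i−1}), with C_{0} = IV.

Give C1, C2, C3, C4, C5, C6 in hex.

C1 = 0xB, C2 = 0x2, C3 = 0x8, C4 = 0x2, C5 = 0xD, C6 = 0xB

C1: P1 ⊕ 0x6 = 0x4; E(K, 0x4) = 0xB.
C2: P2 ⊕ 0xB = 0x8; E(K, 0x8) = 0x2.
C3: P3 ⊕ 0x2 = 0xD; E(K, 0xD) = 0x8.
C4: P4 ⊕ 0x8 = 0x8; E(K, 0x8) = 0x2.
C5: P5 ⊕ 0x2 = 0x7; E(K, 0x7) = 0xD.
C6: P6 ⊕ 0xD = 0x4; E(K, 0x4) = 0xB.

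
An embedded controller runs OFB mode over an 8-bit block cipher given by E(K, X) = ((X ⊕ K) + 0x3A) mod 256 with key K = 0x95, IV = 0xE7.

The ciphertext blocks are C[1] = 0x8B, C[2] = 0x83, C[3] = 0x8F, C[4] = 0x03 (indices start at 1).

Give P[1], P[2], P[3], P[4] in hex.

P[1] = 0x27, P[2] = 0xF0, P[3] = 0xAF, P[4] = 0xEC

OFB decryption: S_i = E(K, S_{i−1}) with S_{0} = IV; P_i = C_i ⊕ S_i.
P[1]: S = E(K, 0xE7) = 0xAC; 0x8B ⊕ 0xAC = 0x27.
P[2]: S = E(K, 0xAC) = 0x73; 0x83 ⊕ 0x73 = 0xF0.
P[3]: S = E(K, 0x73) = 0x20; 0x8F ⊕ 0x20 = 0xAF.
P[4]: S = E(K, 0x20) = 0xEF; 0x03 ⊕ 0xEF = 0xEC.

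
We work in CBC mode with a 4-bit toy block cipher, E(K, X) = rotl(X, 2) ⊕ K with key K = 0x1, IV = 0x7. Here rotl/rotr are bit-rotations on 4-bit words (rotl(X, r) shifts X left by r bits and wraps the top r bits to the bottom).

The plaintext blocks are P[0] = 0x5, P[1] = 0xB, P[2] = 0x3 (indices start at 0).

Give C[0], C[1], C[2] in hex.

CBC encryption: C_i = E(K, P_i ⊕ C_{i−1}), with C_{−1} = IV.
C[0]: P[0] ⊕ 0x7 = 0x2; E(K, 0x2) = 0x9.
C[1]: P[1] ⊕ 0x9 = 0x2; E(K, 0x2) = 0x9.
C[2]: P[2] ⊕ 0x9 = 0xA; E(K, 0xA) = 0xB.

C[0] = 0x9, C[1] = 0x9, C[2] = 0xB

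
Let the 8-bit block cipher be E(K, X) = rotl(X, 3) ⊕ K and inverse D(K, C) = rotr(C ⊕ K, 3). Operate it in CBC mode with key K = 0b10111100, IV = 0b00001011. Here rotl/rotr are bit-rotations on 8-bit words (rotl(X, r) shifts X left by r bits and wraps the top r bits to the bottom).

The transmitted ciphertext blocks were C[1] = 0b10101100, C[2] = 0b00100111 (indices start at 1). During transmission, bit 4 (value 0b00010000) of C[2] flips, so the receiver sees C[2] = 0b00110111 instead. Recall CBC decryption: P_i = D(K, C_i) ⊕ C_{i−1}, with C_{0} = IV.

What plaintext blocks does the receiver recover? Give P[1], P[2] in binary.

Only C[2] changed, to 0b00110111. In CBC, a change in C_i garbles P_i and flips the same bit in P_{i+1}. Decrypting the received ciphertext:
P[1]: D(K, 0b10101100) = 0b00000010; 0b00000010 ⊕ 0b00001011 = 0b00001001.
P[2]: D(K, 0b00110111) = 0b01110001; 0b01110001 ⊕ 0b10101100 = 0b11011101.
Blocks that differ from the original plaintext: P[2].

P[1] = 0b00001001, P[2] = 0b11011101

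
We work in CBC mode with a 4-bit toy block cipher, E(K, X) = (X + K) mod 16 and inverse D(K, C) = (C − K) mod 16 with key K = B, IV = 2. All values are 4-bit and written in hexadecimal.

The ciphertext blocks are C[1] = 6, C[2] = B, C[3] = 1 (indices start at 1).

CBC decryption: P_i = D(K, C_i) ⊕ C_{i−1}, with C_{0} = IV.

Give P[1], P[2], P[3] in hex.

P[1]: D(K, 6) = B; B ⊕ 2 = 9.
P[2]: D(K, B) = 0; 0 ⊕ 6 = 6.
P[3]: D(K, 1) = 6; 6 ⊕ B = D.

P[1] = 9, P[2] = 6, P[3] = D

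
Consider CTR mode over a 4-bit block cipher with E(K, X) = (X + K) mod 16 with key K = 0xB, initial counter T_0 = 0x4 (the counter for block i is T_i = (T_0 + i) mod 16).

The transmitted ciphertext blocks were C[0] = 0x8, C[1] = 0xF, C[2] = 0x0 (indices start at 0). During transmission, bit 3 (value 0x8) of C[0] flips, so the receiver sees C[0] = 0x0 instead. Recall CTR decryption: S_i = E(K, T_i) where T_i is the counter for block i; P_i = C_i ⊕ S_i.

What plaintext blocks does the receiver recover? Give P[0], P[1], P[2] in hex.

Only C[0] changed, to 0x0. In CTR, a change in C_i flips the same bit in P_i only; the keystream is unaffected. Decrypting the received ciphertext:
P[0]: T = 0x4, S = E(K, T) = 0xF; 0x0 ⊕ 0xF = 0xF.
P[1]: T = 0x5, S = E(K, T) = 0x0; 0xF ⊕ 0x0 = 0xF.
P[2]: T = 0x6, S = E(K, T) = 0x1; 0x0 ⊕ 0x1 = 0x1.
Blocks that differ from the original plaintext: P[0].

P[0] = 0xF, P[1] = 0xF, P[2] = 0x1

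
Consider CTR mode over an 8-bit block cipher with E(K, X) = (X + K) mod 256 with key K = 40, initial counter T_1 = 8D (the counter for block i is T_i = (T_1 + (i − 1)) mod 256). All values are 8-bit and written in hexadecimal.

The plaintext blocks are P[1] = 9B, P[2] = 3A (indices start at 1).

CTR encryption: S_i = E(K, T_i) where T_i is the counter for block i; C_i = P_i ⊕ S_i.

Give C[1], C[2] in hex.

C[1]: T = 8D, S = E(K, T) = CD; 9B ⊕ CD = 56.
C[2]: T = 8E, S = E(K, T) = CE; 3A ⊕ CE = F4.

C[1] = 56, C[2] = F4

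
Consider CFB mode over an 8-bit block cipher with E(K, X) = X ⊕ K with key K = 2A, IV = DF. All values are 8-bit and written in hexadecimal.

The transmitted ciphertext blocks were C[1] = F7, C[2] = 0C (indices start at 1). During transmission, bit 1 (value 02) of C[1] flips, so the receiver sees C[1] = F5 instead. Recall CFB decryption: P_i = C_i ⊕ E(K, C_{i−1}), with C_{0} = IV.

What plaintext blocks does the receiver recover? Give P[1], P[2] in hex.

P[1] = 00, P[2] = D3

Only C[1] changed, to F5. In CFB, a change in C_i flips the same bit in P_i and garbles P_{i+1}. Decrypting the received ciphertext:
P[1]: E(K, DF) = F5; F5 ⊕ F5 = 00.
P[2]: E(K, F5) = DF; 0C ⊕ DF = D3.
Blocks that differ from the original plaintext: P[1], P[2].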